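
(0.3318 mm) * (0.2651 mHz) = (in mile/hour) 1.968e-07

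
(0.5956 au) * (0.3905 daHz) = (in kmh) 1.253e+12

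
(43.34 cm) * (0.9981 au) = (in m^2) 6.471e+10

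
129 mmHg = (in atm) 0.1697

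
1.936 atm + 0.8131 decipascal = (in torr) 1471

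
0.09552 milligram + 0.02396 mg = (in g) 0.0001195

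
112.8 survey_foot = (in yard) 37.6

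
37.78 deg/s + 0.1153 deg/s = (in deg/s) 37.9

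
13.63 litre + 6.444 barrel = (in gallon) 274.2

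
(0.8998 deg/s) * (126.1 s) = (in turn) 0.3152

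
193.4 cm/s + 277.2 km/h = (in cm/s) 7893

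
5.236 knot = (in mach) 0.007911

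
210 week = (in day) 1470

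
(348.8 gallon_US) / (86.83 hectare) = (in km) 1.521e-09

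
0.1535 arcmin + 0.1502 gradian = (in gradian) 0.153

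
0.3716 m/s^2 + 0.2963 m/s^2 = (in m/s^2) 0.6679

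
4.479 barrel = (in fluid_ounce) 2.408e+04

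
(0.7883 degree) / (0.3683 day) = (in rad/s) 4.324e-07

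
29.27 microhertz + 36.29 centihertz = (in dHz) 3.629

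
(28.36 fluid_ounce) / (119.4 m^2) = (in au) 4.695e-17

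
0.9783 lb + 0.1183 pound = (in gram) 497.4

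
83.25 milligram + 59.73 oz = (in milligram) 1.693e+06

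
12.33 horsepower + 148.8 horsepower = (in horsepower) 161.1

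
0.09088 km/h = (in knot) 0.04907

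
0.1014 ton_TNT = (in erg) 4.243e+15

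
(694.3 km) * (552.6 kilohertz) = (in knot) 7.458e+11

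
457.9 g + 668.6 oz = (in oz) 684.8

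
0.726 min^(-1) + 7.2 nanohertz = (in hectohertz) 0.000121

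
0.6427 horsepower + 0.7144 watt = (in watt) 480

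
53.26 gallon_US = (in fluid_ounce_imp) 7096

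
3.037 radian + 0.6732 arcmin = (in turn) 0.4834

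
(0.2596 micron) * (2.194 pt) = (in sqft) 2.163e-09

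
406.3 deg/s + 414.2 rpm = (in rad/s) 50.47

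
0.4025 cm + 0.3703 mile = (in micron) 5.959e+08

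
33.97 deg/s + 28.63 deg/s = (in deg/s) 62.6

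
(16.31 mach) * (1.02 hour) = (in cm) 2.039e+09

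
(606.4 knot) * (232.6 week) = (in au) 0.2934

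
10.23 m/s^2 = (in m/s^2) 10.23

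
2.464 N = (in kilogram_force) 0.2513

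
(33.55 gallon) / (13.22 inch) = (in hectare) 3.782e-05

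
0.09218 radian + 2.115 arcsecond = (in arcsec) 1.902e+04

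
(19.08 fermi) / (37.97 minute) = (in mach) 2.46e-20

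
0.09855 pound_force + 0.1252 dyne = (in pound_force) 0.09855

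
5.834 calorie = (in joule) 24.41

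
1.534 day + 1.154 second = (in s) 1.325e+05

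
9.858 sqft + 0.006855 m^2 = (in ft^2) 9.932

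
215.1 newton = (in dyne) 2.151e+07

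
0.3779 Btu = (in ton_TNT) 9.529e-08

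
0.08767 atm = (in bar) 0.08883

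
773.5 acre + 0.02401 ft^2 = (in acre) 773.5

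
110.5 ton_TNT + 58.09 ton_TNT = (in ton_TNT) 168.6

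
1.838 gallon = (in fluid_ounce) 235.3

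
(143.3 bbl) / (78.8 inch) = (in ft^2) 122.5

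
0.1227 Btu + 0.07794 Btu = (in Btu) 0.2006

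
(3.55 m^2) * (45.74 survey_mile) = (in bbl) 1.644e+06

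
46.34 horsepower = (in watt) 3.456e+04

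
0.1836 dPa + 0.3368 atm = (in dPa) 3.413e+05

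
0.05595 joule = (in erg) 5.595e+05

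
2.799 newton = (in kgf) 0.2854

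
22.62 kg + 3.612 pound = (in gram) 2.426e+04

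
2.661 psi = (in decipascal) 1.835e+05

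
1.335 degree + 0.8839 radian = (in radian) 0.9072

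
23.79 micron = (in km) 2.379e-08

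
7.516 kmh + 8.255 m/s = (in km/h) 37.23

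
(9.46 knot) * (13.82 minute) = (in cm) 4.035e+05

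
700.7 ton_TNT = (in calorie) 7.007e+11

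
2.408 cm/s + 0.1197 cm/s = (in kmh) 0.091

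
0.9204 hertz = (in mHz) 920.4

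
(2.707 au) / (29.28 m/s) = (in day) 1.601e+05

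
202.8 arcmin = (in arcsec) 1.217e+04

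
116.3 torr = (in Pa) 1.551e+04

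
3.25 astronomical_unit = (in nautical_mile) 2.625e+08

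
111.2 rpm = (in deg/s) 667.2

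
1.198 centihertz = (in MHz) 1.198e-08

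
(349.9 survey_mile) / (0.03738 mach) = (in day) 0.5121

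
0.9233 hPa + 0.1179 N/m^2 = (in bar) 0.0009245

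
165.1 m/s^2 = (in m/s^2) 165.1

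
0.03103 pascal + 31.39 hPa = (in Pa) 3139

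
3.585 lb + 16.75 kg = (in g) 1.838e+04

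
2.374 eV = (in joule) 3.804e-19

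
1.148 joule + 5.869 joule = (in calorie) 1.677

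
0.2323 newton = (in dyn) 2.323e+04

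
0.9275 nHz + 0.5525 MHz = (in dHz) 5.525e+06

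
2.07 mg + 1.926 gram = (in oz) 0.06801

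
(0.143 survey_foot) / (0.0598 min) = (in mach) 3.568e-05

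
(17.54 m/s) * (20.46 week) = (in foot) 7.121e+08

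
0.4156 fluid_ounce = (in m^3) 1.229e-05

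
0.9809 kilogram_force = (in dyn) 9.619e+05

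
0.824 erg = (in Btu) 7.81e-11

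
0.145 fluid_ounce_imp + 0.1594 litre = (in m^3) 0.0001635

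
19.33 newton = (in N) 19.33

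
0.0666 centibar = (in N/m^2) 66.6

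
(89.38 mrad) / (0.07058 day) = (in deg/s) 0.0008398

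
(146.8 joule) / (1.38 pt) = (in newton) 3.015e+05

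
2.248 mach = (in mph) 1712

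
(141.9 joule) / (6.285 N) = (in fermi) 2.258e+16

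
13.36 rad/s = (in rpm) 127.6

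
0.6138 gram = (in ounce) 0.02165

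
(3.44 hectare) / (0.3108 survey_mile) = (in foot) 225.6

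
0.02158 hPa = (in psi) 0.000313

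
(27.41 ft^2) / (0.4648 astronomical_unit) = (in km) 3.662e-14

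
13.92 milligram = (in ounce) 0.000491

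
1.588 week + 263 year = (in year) 263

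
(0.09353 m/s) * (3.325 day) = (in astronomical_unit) 1.796e-07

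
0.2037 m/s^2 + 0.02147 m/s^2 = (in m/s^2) 0.2252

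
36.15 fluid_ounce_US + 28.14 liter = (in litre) 29.21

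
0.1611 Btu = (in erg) 1.7e+09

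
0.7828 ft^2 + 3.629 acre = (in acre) 3.629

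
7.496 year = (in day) 2736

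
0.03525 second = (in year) 1.118e-09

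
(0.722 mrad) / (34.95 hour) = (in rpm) 5.48e-08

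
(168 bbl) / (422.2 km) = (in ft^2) 0.000681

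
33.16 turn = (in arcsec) 4.298e+07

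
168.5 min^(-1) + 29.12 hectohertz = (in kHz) 2.915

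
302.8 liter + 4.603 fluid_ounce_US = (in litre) 302.9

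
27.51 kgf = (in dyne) 2.698e+07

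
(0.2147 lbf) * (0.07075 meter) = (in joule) 0.06757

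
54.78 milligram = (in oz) 0.001932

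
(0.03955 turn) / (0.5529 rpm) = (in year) 1.361e-07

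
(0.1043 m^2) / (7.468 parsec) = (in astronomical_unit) 3.026e-30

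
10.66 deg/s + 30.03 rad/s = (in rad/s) 30.22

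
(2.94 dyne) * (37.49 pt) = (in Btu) 3.685e-10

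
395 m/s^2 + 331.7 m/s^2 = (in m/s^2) 726.7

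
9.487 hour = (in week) 0.05647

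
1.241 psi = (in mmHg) 64.18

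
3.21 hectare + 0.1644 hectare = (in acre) 8.338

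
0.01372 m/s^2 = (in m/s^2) 0.01372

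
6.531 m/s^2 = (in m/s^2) 6.531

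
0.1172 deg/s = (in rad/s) 0.002046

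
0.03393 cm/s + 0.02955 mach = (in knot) 19.56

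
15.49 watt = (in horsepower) 0.02077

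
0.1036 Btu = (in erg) 1.093e+09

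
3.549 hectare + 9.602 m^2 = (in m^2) 3.55e+04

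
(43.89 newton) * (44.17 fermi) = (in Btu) 1.837e-15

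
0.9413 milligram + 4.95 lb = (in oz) 79.2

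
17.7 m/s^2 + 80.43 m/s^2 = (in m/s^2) 98.13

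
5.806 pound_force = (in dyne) 2.583e+06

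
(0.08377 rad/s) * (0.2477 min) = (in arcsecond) 2.568e+05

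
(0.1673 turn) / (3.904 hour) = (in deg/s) 0.004285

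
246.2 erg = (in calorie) 5.884e-06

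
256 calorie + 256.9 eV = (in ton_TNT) 2.56e-07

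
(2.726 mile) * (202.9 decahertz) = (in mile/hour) 1.991e+07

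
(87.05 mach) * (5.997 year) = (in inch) 2.207e+14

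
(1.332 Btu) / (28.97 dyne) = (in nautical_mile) 2619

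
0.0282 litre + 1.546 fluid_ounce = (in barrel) 0.0004649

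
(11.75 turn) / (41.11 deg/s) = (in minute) 1.715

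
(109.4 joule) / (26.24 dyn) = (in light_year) 4.407e-11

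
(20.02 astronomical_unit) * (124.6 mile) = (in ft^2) 6.464e+18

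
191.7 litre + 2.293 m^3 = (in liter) 2485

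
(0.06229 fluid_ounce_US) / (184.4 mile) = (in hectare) 6.207e-16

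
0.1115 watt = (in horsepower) 0.0001495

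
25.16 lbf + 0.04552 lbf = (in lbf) 25.21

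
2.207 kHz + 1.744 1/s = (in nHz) 2.209e+12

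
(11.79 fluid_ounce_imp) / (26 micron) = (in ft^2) 138.7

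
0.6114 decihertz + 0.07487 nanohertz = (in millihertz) 61.14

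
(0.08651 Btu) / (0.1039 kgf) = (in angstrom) 8.958e+11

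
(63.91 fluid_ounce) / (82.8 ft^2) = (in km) 2.457e-07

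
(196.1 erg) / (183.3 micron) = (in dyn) 1.07e+04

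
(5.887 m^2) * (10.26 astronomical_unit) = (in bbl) 5.683e+13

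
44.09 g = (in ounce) 1.555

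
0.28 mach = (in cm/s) 9534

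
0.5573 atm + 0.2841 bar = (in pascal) 8.488e+04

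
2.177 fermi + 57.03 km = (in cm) 5.703e+06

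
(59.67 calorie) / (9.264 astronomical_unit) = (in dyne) 1.801e-05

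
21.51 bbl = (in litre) 3420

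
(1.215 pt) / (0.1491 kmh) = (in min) 0.0001725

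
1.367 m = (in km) 0.001367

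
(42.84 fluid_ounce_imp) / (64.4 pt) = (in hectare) 5.358e-06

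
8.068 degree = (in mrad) 140.8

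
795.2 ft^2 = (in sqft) 795.2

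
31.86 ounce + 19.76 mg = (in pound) 1.991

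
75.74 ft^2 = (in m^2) 7.036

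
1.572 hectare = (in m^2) 1.572e+04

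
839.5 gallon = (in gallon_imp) 699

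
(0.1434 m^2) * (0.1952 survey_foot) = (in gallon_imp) 1.877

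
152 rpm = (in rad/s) 15.92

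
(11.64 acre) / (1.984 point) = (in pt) 1.908e+11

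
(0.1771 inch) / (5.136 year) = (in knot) 5.399e-11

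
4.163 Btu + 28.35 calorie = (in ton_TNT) 1.078e-06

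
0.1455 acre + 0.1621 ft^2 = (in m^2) 588.8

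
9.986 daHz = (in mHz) 9.986e+04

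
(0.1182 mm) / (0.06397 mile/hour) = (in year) 1.311e-10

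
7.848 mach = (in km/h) 9620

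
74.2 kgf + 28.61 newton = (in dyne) 7.563e+07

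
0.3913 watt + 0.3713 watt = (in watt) 0.7626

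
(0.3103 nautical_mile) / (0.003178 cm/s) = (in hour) 5023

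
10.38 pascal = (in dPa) 103.8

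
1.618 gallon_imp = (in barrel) 0.04627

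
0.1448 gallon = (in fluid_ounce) 18.53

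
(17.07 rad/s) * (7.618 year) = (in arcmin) 1.41e+13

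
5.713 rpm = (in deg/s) 34.28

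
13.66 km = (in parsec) 4.427e-13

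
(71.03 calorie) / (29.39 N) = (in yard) 11.06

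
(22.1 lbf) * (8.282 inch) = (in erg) 2.068e+08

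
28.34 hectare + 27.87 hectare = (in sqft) 6.05e+06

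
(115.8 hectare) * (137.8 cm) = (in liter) 1.596e+09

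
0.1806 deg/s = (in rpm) 0.0301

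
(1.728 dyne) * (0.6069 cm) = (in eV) 6.546e+11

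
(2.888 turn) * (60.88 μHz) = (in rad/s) 0.001105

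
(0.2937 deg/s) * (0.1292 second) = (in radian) 0.0006623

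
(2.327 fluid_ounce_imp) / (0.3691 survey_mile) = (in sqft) 1.198e-06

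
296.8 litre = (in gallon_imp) 65.29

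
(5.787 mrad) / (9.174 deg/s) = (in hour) 1.004e-05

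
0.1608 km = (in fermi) 1.608e+17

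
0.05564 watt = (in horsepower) 7.461e-05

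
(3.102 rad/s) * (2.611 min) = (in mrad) 4.86e+05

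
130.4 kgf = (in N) 1279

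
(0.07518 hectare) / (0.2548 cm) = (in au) 1.972e-06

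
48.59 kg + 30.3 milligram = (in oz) 1714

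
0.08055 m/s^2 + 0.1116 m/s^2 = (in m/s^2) 0.1921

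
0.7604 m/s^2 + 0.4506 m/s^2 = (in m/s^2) 1.211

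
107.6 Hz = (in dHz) 1076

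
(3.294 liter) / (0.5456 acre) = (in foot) 4.895e-06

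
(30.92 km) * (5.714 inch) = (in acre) 1.109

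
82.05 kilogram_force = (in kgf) 82.05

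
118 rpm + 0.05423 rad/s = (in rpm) 118.5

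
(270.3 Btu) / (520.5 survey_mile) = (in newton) 0.3404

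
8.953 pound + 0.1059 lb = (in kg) 4.109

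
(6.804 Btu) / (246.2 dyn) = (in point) 8.265e+09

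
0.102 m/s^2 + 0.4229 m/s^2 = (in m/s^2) 0.5249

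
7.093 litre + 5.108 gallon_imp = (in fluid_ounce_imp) 1067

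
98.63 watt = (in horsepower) 0.1323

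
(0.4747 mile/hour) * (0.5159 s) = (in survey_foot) 0.3592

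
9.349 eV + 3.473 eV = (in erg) 2.054e-11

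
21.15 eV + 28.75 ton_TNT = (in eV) 7.508e+29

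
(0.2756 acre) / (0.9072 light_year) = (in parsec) 4.211e-30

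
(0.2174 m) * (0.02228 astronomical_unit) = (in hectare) 7.246e+04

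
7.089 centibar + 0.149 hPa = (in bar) 0.07104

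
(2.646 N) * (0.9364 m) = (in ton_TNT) 5.922e-10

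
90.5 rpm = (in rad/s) 9.477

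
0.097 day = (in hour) 2.328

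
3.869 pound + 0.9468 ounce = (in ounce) 62.85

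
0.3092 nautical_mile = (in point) 1.623e+06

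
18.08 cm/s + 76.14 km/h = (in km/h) 76.79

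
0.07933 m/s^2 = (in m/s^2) 0.07933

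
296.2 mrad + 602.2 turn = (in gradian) 2.409e+05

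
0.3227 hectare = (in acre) 0.7974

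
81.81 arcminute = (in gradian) 1.515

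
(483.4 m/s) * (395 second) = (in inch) 7.517e+06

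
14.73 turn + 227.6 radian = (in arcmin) 1.101e+06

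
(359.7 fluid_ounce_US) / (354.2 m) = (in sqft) 0.0003233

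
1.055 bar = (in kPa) 105.5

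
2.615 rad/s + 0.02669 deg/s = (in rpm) 24.98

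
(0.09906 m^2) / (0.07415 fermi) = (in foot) 4.383e+15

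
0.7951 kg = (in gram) 795.1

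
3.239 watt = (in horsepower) 0.004344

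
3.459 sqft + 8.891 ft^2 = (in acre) 0.0002835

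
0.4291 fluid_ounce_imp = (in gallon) 0.003221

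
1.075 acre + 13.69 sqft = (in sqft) 4.684e+04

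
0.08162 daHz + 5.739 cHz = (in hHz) 0.008736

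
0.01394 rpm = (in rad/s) 0.00146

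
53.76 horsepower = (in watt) 4.009e+04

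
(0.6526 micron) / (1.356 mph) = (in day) 1.246e-11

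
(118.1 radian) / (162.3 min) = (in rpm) 0.1158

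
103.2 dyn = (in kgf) 0.0001052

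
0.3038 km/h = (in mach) 0.0002478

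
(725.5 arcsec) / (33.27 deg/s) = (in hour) 1.683e-06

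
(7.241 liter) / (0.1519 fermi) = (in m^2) 4.767e+13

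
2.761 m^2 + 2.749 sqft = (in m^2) 3.016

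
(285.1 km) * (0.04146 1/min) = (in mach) 0.5786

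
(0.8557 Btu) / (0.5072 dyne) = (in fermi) 1.78e+23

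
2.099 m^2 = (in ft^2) 22.59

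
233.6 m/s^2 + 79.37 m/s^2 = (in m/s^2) 313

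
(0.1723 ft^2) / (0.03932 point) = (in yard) 1262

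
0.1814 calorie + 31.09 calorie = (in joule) 130.8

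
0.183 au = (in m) 2.738e+10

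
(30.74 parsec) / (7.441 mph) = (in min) 4.753e+15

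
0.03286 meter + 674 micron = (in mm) 33.53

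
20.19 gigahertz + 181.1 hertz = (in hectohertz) 2.019e+08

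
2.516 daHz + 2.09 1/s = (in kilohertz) 0.02725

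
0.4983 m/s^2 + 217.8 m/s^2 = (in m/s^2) 218.3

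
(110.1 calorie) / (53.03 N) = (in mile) 0.005398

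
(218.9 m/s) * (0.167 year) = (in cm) 1.153e+11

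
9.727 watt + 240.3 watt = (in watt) 250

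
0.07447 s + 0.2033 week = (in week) 0.2033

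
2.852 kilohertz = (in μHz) 2.852e+09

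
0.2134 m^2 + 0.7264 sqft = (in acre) 6.941e-05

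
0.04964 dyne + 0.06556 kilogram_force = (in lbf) 0.1445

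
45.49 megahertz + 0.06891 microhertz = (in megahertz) 45.49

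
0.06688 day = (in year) 0.0001832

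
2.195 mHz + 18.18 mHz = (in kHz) 2.038e-05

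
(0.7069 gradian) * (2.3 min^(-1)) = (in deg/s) 0.02439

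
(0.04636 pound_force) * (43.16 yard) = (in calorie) 1.945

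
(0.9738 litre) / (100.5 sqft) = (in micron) 104.3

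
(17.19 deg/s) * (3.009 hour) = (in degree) 1.862e+05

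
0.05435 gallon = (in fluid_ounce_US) 6.957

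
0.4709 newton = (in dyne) 4.709e+04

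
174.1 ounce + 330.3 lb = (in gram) 1.548e+05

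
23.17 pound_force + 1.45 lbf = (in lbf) 24.62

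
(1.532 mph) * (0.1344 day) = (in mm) 7.953e+06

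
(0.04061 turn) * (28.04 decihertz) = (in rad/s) 0.7155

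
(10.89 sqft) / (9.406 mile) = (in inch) 0.002631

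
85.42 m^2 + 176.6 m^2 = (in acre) 0.06475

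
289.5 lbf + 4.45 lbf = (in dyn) 1.308e+08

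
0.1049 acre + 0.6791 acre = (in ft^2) 3.415e+04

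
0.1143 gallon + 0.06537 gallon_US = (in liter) 0.6801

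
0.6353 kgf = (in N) 6.23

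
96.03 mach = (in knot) 6.356e+04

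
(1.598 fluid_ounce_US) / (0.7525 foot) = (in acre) 5.091e-08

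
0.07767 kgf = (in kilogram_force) 0.07767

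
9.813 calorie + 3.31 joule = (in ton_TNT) 1.06e-08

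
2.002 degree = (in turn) 0.005561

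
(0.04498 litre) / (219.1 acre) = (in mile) 3.152e-14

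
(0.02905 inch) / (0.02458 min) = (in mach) 1.469e-06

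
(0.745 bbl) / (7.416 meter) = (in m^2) 0.01597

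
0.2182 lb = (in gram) 98.97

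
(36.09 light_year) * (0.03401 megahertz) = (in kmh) 4.18e+22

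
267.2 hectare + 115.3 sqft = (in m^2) 2.672e+06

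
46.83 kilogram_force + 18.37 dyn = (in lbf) 103.2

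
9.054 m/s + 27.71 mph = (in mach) 0.06297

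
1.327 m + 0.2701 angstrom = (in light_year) 1.403e-16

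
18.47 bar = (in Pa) 1.847e+06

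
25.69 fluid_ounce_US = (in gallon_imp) 0.1671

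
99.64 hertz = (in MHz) 9.964e-05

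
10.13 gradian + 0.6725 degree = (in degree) 9.79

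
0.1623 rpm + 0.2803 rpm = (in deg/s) 2.656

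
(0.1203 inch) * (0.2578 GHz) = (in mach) 2313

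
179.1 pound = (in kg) 81.24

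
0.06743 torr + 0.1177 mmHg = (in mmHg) 0.1851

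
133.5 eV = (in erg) 2.139e-10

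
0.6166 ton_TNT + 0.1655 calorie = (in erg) 2.58e+16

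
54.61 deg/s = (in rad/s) 0.9531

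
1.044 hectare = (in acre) 2.58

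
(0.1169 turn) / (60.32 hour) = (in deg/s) 0.0001938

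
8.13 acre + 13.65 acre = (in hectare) 8.814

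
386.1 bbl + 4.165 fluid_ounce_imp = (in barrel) 386.1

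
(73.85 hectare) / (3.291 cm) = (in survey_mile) 1.394e+04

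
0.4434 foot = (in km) 0.0001351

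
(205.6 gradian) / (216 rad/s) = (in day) 1.731e-07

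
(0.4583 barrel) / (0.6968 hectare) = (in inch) 0.0004117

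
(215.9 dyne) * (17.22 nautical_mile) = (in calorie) 16.46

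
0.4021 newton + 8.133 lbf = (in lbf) 8.223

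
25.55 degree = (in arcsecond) 9.198e+04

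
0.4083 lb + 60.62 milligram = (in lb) 0.4084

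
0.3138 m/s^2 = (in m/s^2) 0.3138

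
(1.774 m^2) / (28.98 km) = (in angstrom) 6.121e+05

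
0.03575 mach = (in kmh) 43.82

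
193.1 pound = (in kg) 87.59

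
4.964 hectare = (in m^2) 4.964e+04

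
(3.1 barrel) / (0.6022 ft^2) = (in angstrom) 8.81e+10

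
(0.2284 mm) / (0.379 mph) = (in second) 0.001348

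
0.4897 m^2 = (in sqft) 5.271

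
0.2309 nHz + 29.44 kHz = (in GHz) 2.944e-05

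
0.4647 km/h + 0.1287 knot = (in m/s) 0.1953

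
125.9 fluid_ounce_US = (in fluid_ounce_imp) 131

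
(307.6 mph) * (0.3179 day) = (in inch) 1.487e+08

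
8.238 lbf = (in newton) 36.64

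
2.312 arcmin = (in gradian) 0.04281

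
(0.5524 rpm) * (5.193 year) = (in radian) 9.473e+06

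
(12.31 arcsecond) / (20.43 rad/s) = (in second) 2.921e-06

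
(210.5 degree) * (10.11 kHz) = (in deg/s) 2.128e+06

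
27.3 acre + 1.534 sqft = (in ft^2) 1.189e+06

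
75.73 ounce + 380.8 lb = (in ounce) 6169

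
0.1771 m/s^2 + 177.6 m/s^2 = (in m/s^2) 177.8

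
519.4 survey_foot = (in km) 0.1583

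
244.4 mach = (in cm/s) 8.322e+06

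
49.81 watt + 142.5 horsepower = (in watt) 1.063e+05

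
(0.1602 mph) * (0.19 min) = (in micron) 8.164e+05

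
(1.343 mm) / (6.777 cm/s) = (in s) 0.01982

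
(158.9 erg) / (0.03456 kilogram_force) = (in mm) 0.04688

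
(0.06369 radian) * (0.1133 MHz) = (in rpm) 6.891e+04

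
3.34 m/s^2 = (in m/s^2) 3.34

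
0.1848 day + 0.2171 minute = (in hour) 4.439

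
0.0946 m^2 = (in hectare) 9.46e-06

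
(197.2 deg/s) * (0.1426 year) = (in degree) 8.868e+08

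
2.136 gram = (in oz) 0.07535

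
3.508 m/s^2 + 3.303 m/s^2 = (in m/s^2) 6.811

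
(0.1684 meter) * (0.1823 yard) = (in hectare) 2.807e-06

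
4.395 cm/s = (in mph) 0.09831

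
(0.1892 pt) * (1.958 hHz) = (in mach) 3.838e-05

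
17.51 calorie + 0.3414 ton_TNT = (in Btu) 1.354e+06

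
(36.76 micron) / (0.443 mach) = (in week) 4.029e-13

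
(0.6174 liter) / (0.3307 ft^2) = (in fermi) 2.01e+13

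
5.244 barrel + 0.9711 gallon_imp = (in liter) 838.1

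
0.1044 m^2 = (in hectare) 1.044e-05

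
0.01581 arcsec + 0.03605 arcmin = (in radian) 1.056e-05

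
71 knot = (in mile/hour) 81.71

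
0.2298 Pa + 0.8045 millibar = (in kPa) 0.08068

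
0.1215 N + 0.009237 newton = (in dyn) 1.307e+04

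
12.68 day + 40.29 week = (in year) 0.8074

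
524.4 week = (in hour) 8.81e+04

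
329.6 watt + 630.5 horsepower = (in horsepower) 630.9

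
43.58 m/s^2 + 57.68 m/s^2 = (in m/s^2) 101.3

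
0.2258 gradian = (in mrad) 3.547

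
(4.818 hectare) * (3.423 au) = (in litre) 2.467e+19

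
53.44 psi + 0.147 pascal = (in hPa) 3685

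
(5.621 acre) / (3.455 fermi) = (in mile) 4.091e+15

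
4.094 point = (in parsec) 4.681e-20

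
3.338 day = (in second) 2.884e+05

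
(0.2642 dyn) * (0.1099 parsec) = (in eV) 5.592e+28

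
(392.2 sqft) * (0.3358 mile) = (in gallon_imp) 4.331e+06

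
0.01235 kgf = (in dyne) 1.211e+04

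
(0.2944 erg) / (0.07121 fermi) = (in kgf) 4.216e+07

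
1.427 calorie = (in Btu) 0.005659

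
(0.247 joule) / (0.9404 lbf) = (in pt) 167.4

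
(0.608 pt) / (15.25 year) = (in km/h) 1.606e-12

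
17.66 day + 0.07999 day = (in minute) 2.555e+04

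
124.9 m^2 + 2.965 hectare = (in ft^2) 3.205e+05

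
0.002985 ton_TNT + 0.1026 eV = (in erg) 1.249e+14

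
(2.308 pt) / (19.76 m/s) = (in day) 4.769e-10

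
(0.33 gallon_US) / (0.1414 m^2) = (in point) 25.04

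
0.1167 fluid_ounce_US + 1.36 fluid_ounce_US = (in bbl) 0.0002747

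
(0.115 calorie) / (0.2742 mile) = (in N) 0.00109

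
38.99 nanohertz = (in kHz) 3.899e-11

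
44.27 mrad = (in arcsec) 9131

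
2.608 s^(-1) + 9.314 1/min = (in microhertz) 2.763e+06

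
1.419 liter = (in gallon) 0.3749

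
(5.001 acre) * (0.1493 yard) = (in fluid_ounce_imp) 9.724e+07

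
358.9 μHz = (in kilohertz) 3.589e-07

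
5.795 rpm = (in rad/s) 0.6069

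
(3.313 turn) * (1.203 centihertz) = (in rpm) 2.391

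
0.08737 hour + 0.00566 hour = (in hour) 0.09303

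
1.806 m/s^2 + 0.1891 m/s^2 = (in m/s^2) 1.995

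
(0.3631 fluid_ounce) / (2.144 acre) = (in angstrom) 12.38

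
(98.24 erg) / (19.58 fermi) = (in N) 5.017e+08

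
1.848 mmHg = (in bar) 0.002464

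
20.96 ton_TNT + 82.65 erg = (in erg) 8.77e+17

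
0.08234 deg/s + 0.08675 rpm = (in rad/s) 0.01052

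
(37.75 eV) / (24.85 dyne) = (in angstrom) 0.0002434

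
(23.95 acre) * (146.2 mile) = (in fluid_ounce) 7.711e+14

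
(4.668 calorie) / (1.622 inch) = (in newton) 474.1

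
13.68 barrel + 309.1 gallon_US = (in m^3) 3.345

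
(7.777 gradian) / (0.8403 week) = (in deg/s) 1.377e-05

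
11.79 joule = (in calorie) 2.818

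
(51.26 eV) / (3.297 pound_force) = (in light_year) 5.919e-35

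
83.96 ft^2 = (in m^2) 7.8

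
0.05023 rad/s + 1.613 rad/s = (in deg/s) 95.3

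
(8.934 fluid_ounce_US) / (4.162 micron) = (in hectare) 0.006348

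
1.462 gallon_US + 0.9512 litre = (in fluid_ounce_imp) 228.3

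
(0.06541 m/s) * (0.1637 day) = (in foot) 3035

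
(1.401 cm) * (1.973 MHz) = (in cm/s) 2.764e+06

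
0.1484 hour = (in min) 8.904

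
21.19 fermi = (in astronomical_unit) 1.416e-25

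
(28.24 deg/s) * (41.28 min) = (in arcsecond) 2.518e+08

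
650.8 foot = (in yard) 216.9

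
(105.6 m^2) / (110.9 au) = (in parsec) 2.063e-28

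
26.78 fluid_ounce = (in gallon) 0.2092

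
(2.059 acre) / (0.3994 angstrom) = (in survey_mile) 1.296e+11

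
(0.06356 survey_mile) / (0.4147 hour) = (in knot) 0.1332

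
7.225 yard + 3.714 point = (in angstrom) 6.608e+10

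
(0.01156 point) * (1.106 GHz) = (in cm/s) 4.51e+05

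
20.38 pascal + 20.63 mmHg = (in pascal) 2771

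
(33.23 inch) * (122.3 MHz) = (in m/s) 1.032e+08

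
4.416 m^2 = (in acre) 0.001091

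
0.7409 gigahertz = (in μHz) 7.409e+14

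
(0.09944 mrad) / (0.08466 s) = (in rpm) 0.01122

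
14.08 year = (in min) 7.4e+06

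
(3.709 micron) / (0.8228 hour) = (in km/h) 4.508e-09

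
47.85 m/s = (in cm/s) 4785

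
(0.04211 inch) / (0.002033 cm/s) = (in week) 8.699e-05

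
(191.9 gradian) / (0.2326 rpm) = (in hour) 0.03438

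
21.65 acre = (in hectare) 8.761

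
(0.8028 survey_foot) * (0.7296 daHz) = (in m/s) 1.785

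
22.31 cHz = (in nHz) 2.231e+08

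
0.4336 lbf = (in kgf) 0.1967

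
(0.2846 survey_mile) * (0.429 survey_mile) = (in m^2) 3.162e+05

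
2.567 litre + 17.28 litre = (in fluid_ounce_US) 671.1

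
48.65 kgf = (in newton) 477.1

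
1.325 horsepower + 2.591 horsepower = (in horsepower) 3.916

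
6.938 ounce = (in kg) 0.1967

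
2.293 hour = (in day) 0.09554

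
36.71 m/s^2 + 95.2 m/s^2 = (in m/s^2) 131.9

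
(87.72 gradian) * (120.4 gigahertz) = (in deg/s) 9.505e+12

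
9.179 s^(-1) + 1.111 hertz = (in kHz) 0.01029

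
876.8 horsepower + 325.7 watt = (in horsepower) 877.2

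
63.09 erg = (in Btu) 5.98e-09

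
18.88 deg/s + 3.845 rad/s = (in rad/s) 4.175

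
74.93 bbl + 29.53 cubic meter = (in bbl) 260.7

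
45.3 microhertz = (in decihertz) 0.000453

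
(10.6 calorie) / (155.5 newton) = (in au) 1.907e-12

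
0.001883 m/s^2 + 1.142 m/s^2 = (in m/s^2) 1.144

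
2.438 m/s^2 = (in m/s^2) 2.438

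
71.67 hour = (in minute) 4300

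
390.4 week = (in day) 2733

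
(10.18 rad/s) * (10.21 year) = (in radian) 3.278e+09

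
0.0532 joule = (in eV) 3.32e+17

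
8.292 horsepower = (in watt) 6183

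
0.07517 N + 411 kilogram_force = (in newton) 4031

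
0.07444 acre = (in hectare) 0.03012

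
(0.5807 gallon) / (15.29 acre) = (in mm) 3.553e-05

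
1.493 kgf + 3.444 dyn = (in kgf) 1.493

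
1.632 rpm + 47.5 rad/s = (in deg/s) 2731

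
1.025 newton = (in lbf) 0.2304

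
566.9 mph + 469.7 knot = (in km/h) 1782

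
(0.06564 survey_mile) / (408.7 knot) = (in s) 0.5024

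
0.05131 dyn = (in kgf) 5.232e-08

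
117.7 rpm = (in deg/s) 706.2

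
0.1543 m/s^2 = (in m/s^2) 0.1543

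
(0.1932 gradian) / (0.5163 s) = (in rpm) 0.05613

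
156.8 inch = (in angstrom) 3.983e+10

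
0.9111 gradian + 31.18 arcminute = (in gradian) 1.489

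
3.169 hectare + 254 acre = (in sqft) 1.141e+07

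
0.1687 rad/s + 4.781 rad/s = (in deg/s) 283.6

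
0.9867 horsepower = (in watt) 735.8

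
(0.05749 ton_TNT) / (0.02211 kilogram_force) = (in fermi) 1.109e+24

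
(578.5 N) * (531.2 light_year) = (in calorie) 6.949e+20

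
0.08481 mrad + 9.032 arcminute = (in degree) 0.1554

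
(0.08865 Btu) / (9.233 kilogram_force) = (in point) 2928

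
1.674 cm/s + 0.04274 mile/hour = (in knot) 0.06968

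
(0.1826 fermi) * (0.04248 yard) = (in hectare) 7.093e-22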